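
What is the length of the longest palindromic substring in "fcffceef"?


Input: "fcffceef"
Checking substrings for palindromes:
  [1:5] "cffc" (len 4) => palindrome
  [0:3] "fcf" (len 3) => palindrome
  [2:4] "ff" (len 2) => palindrome
  [5:7] "ee" (len 2) => palindrome
Longest palindromic substring: "cffc" with length 4

4


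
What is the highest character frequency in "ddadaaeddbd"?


Input: ddadaaeddbd
Character counts:
  'a': 3
  'b': 1
  'd': 6
  'e': 1
Maximum frequency: 6

6


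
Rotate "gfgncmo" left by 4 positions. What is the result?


Input: "gfgncmo", rotate left by 4
First 4 characters: "gfgn"
Remaining characters: "cmo"
Concatenate remaining + first: "cmo" + "gfgn" = "cmogfgn"

cmogfgn


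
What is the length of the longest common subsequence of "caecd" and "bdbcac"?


LCS of "caecd" and "bdbcac"
DP table:
           b    d    b    c    a    c
      0    0    0    0    0    0    0
  c   0    0    0    0    1    1    1
  a   0    0    0    0    1    2    2
  e   0    0    0    0    1    2    2
  c   0    0    0    0    1    2    3
  d   0    0    1    1    1    2    3
LCS length = dp[5][6] = 3

3


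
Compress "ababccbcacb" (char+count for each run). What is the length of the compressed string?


Input: ababccbcacb
Runs:
  'a' x 1 => "a1"
  'b' x 1 => "b1"
  'a' x 1 => "a1"
  'b' x 1 => "b1"
  'c' x 2 => "c2"
  'b' x 1 => "b1"
  'c' x 1 => "c1"
  'a' x 1 => "a1"
  'c' x 1 => "c1"
  'b' x 1 => "b1"
Compressed: "a1b1a1b1c2b1c1a1c1b1"
Compressed length: 20

20


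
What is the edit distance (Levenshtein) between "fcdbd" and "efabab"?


Computing edit distance: "fcdbd" -> "efabab"
DP table:
           e    f    a    b    a    b
      0    1    2    3    4    5    6
  f   1    1    1    2    3    4    5
  c   2    2    2    2    3    4    5
  d   3    3    3    3    3    4    5
  b   4    4    4    4    3    4    4
  d   5    5    5    5    4    4    5
Edit distance = dp[5][6] = 5

5


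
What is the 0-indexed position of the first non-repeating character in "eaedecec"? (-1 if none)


Input: eaedecec
Character frequencies:
  'a': 1
  'c': 2
  'd': 1
  'e': 4
Scanning left to right for freq == 1:
  Position 0 ('e'): freq=4, skip
  Position 1 ('a'): unique! => answer = 1

1


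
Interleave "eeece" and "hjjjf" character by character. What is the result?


Interleaving "eeece" and "hjjjf":
  Position 0: 'e' from first, 'h' from second => "eh"
  Position 1: 'e' from first, 'j' from second => "ej"
  Position 2: 'e' from first, 'j' from second => "ej"
  Position 3: 'c' from first, 'j' from second => "cj"
  Position 4: 'e' from first, 'f' from second => "ef"
Result: ehejejcjef

ehejejcjef


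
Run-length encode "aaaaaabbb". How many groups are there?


Input: aaaaaabbb
Scanning for consecutive runs:
  Group 1: 'a' x 6 (positions 0-5)
  Group 2: 'b' x 3 (positions 6-8)
Total groups: 2

2


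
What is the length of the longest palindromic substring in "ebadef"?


Input: "ebadef"
Checking substrings for palindromes:
  No multi-char palindromic substrings found
Longest palindromic substring: "e" with length 1

1


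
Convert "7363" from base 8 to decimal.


Input: "7363" in base 8
Positional expansion:
  Digit '7' (value 7) x 8^3 = 3584
  Digit '3' (value 3) x 8^2 = 192
  Digit '6' (value 6) x 8^1 = 48
  Digit '3' (value 3) x 8^0 = 3
Sum = 3827

3827


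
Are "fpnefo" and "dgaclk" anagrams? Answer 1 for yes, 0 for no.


Strings: "fpnefo", "dgaclk"
Sorted first:  effnop
Sorted second: acdgkl
Differ at position 0: 'e' vs 'a' => not anagrams

0


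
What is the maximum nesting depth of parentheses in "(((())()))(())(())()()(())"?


Input: "(((())()))(())(())()()(())"
Tracking depth:
  Position 0 '(': depth becomes 1
  Position 1 '(': depth becomes 2
  Position 2 '(': depth becomes 3
  Position 3 '(': depth becomes 4
  Position 4 ')': depth becomes 3
  Position 5 ')': depth becomes 2
  Position 6 '(': depth becomes 3
  Position 7 ')': depth becomes 2
  Position 8 ')': depth becomes 1
  Position 9 ')': depth becomes 0
  Position 10 '(': depth becomes 1
  Position 11 '(': depth becomes 2
  Position 12 ')': depth becomes 1
  Position 13 ')': depth becomes 0
  Position 14 '(': depth becomes 1
  Position 15 '(': depth becomes 2
  Position 16 ')': depth becomes 1
  Position 17 ')': depth becomes 0
  Position 18 '(': depth becomes 1
  Position 19 ')': depth becomes 0
  Position 20 '(': depth becomes 1
  Position 21 ')': depth becomes 0
  Position 22 '(': depth becomes 1
  Position 23 '(': depth becomes 2
  Position 24 ')': depth becomes 1
  Position 25 ')': depth becomes 0
Maximum depth reached: 4

4


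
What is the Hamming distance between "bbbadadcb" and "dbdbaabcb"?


Comparing "bbbadadcb" and "dbdbaabcb" position by position:
  Position 0: 'b' vs 'd' => differ
  Position 1: 'b' vs 'b' => same
  Position 2: 'b' vs 'd' => differ
  Position 3: 'a' vs 'b' => differ
  Position 4: 'd' vs 'a' => differ
  Position 5: 'a' vs 'a' => same
  Position 6: 'd' vs 'b' => differ
  Position 7: 'c' vs 'c' => same
  Position 8: 'b' vs 'b' => same
Total differences (Hamming distance): 5

5


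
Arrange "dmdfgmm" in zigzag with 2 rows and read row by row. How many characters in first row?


Zigzag "dmdfgmm" into 2 rows:
Placing characters:
  'd' => row 0
  'm' => row 1
  'd' => row 0
  'f' => row 1
  'g' => row 0
  'm' => row 1
  'm' => row 0
Rows:
  Row 0: "ddgm"
  Row 1: "mfm"
First row length: 4

4


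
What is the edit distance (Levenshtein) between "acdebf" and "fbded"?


Computing edit distance: "acdebf" -> "fbded"
DP table:
           f    b    d    e    d
      0    1    2    3    4    5
  a   1    1    2    3    4    5
  c   2    2    2    3    4    5
  d   3    3    3    2    3    4
  e   4    4    4    3    2    3
  b   5    5    4    4    3    3
  f   6    5    5    5    4    4
Edit distance = dp[6][5] = 4

4


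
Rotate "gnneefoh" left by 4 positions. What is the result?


Input: "gnneefoh", rotate left by 4
First 4 characters: "gnne"
Remaining characters: "efoh"
Concatenate remaining + first: "efoh" + "gnne" = "efohgnne"

efohgnne


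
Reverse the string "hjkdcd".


Input: hjkdcd
Reading characters right to left:
  Position 5: 'd'
  Position 4: 'c'
  Position 3: 'd'
  Position 2: 'k'
  Position 1: 'j'
  Position 0: 'h'
Reversed: dcdkjh

dcdkjh


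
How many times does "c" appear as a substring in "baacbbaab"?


Searching for "c" in "baacbbaab"
Scanning each position:
  Position 0: "b" => no
  Position 1: "a" => no
  Position 2: "a" => no
  Position 3: "c" => MATCH
  Position 4: "b" => no
  Position 5: "b" => no
  Position 6: "a" => no
  Position 7: "a" => no
  Position 8: "b" => no
Total occurrences: 1

1


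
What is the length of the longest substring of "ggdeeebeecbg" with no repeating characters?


Input: "ggdeeebeecbg"
Sliding window (track last position of each char):
  Position 0 ('g'): window [0,0] length 1 -- new best
  Position 1 ('g'): repeat (last at 0), move window start to 1
  Position 1 ('g'): window [1,1] length 1
  Position 2 ('d'): window [1,2] length 2 -- new best
  Position 3 ('e'): window [1,3] length 3 -- new best
  Position 4 ('e'): repeat (last at 3), move window start to 4
  Position 4 ('e'): window [4,4] length 1
  Position 5 ('e'): repeat (last at 4), move window start to 5
  Position 5 ('e'): window [5,5] length 1
  Position 6 ('b'): window [5,6] length 2
  Position 7 ('e'): repeat (last at 5), move window start to 6
  Position 7 ('e'): window [6,7] length 2
  Position 8 ('e'): repeat (last at 7), move window start to 8
  Position 8 ('e'): window [8,8] length 1
  Position 9 ('c'): window [8,9] length 2
  Position 10 ('b'): window [8,10] length 3
  Position 11 ('g'): window [8,11] length 4 -- new best
Longest substring with no repeats: "ecbg" with length 4

4


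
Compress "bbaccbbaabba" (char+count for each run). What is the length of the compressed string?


Input: bbaccbbaabba
Runs:
  'b' x 2 => "b2"
  'a' x 1 => "a1"
  'c' x 2 => "c2"
  'b' x 2 => "b2"
  'a' x 2 => "a2"
  'b' x 2 => "b2"
  'a' x 1 => "a1"
Compressed: "b2a1c2b2a2b2a1"
Compressed length: 14

14


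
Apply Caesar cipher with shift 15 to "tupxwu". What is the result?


Caesar cipher: shift "tupxwu" by 15
  't' (pos 19) + 15 = pos 8 = 'i'
  'u' (pos 20) + 15 = pos 9 = 'j'
  'p' (pos 15) + 15 = pos 4 = 'e'
  'x' (pos 23) + 15 = pos 12 = 'm'
  'w' (pos 22) + 15 = pos 11 = 'l'
  'u' (pos 20) + 15 = pos 9 = 'j'
Result: ijemlj

ijemlj


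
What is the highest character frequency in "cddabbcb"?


Input: cddabbcb
Character counts:
  'a': 1
  'b': 3
  'c': 2
  'd': 2
Maximum frequency: 3

3


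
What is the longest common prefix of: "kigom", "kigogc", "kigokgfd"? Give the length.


Words: kigom, kigogc, kigokgfd
  Position 0: all 'k' => match
  Position 1: all 'i' => match
  Position 2: all 'g' => match
  Position 3: all 'o' => match
  Position 4: ('m', 'g', 'k') => mismatch, stop
LCP = "kigo" (length 4)

4


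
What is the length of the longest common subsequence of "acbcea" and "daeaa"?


LCS of "acbcea" and "daeaa"
DP table:
           d    a    e    a    a
      0    0    0    0    0    0
  a   0    0    1    1    1    1
  c   0    0    1    1    1    1
  b   0    0    1    1    1    1
  c   0    0    1    1    1    1
  e   0    0    1    2    2    2
  a   0    0    1    2    3    3
LCS length = dp[6][5] = 3

3


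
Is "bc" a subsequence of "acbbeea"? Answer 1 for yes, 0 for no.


Check if "bc" is a subsequence of "acbbeea"
Greedy scan:
  Position 0 ('a'): no match needed
  Position 1 ('c'): no match needed
  Position 2 ('b'): matches sub[0] = 'b'
  Position 3 ('b'): no match needed
  Position 4 ('e'): no match needed
  Position 5 ('e'): no match needed
  Position 6 ('a'): no match needed
Only matched 1/2 characters => not a subsequence

0


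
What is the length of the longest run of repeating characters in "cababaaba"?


Input: "cababaaba"
Scanning for longest run:
  Position 1 ('a'): new char, reset run to 1
  Position 2 ('b'): new char, reset run to 1
  Position 3 ('a'): new char, reset run to 1
  Position 4 ('b'): new char, reset run to 1
  Position 5 ('a'): new char, reset run to 1
  Position 6 ('a'): continues run of 'a', length=2
  Position 7 ('b'): new char, reset run to 1
  Position 8 ('a'): new char, reset run to 1
Longest run: 'a' with length 2

2


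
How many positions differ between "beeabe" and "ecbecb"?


Comparing "beeabe" and "ecbecb" position by position:
  Position 0: 'b' vs 'e' => DIFFER
  Position 1: 'e' vs 'c' => DIFFER
  Position 2: 'e' vs 'b' => DIFFER
  Position 3: 'a' vs 'e' => DIFFER
  Position 4: 'b' vs 'c' => DIFFER
  Position 5: 'e' vs 'b' => DIFFER
Positions that differ: 6

6


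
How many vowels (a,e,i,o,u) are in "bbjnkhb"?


Input: bbjnkhb
Checking each character:
  'b' at position 0: consonant
  'b' at position 1: consonant
  'j' at position 2: consonant
  'n' at position 3: consonant
  'k' at position 4: consonant
  'h' at position 5: consonant
  'b' at position 6: consonant
Total vowels: 0

0


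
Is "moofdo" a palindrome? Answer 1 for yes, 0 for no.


Input: moofdo
Reversed: odfoom
  Compare pos 0 ('m') with pos 5 ('o'): MISMATCH
  Compare pos 1 ('o') with pos 4 ('d'): MISMATCH
  Compare pos 2 ('o') with pos 3 ('f'): MISMATCH
Result: not a palindrome

0


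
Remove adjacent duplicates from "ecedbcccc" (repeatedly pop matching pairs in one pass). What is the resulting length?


Input: ecedbcccc
Stack-based adjacent duplicate removal:
  Read 'e': push. Stack: e
  Read 'c': push. Stack: ec
  Read 'e': push. Stack: ece
  Read 'd': push. Stack: eced
  Read 'b': push. Stack: ecedb
  Read 'c': push. Stack: ecedbc
  Read 'c': matches stack top 'c' => pop. Stack: ecedb
  Read 'c': push. Stack: ecedbc
  Read 'c': matches stack top 'c' => pop. Stack: ecedb
Final stack: "ecedb" (length 5)

5


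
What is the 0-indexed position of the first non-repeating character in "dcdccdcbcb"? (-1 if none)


Input: dcdccdcbcb
Character frequencies:
  'b': 2
  'c': 5
  'd': 3
Scanning left to right for freq == 1:
  Position 0 ('d'): freq=3, skip
  Position 1 ('c'): freq=5, skip
  Position 2 ('d'): freq=3, skip
  Position 3 ('c'): freq=5, skip
  Position 4 ('c'): freq=5, skip
  Position 5 ('d'): freq=3, skip
  Position 6 ('c'): freq=5, skip
  Position 7 ('b'): freq=2, skip
  Position 8 ('c'): freq=5, skip
  Position 9 ('b'): freq=2, skip
  No unique character found => answer = -1

-1


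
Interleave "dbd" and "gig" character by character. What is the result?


Interleaving "dbd" and "gig":
  Position 0: 'd' from first, 'g' from second => "dg"
  Position 1: 'b' from first, 'i' from second => "bi"
  Position 2: 'd' from first, 'g' from second => "dg"
Result: dgbidg

dgbidg


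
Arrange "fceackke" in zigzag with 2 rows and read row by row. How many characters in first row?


Zigzag "fceackke" into 2 rows:
Placing characters:
  'f' => row 0
  'c' => row 1
  'e' => row 0
  'a' => row 1
  'c' => row 0
  'k' => row 1
  'k' => row 0
  'e' => row 1
Rows:
  Row 0: "feck"
  Row 1: "cake"
First row length: 4

4


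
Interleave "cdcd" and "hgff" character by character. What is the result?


Interleaving "cdcd" and "hgff":
  Position 0: 'c' from first, 'h' from second => "ch"
  Position 1: 'd' from first, 'g' from second => "dg"
  Position 2: 'c' from first, 'f' from second => "cf"
  Position 3: 'd' from first, 'f' from second => "df"
Result: chdgcfdf

chdgcfdf


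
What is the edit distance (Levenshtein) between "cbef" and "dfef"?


Computing edit distance: "cbef" -> "dfef"
DP table:
           d    f    e    f
      0    1    2    3    4
  c   1    1    2    3    4
  b   2    2    2    3    4
  e   3    3    3    2    3
  f   4    4    3    3    2
Edit distance = dp[4][4] = 2

2


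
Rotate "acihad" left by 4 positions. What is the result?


Input: "acihad", rotate left by 4
First 4 characters: "acih"
Remaining characters: "ad"
Concatenate remaining + first: "ad" + "acih" = "adacih"

adacih


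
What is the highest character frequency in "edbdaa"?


Input: edbdaa
Character counts:
  'a': 2
  'b': 1
  'd': 2
  'e': 1
Maximum frequency: 2

2


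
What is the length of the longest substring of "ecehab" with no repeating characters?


Input: "ecehab"
Sliding window (track last position of each char):
  Position 0 ('e'): window [0,0] length 1 -- new best
  Position 1 ('c'): window [0,1] length 2 -- new best
  Position 2 ('e'): repeat (last at 0), move window start to 1
  Position 2 ('e'): window [1,2] length 2
  Position 3 ('h'): window [1,3] length 3 -- new best
  Position 4 ('a'): window [1,4] length 4 -- new best
  Position 5 ('b'): window [1,5] length 5 -- new best
Longest substring with no repeats: "cehab" with length 5

5


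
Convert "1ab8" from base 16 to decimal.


Input: "1ab8" in base 16
Positional expansion:
  Digit '1' (value 1) x 16^3 = 4096
  Digit 'a' (value 10) x 16^2 = 2560
  Digit 'b' (value 11) x 16^1 = 176
  Digit '8' (value 8) x 16^0 = 8
Sum = 6840

6840


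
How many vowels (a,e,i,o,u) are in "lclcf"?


Input: lclcf
Checking each character:
  'l' at position 0: consonant
  'c' at position 1: consonant
  'l' at position 2: consonant
  'c' at position 3: consonant
  'f' at position 4: consonant
Total vowels: 0

0


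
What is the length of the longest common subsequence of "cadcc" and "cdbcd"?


LCS of "cadcc" and "cdbcd"
DP table:
           c    d    b    c    d
      0    0    0    0    0    0
  c   0    1    1    1    1    1
  a   0    1    1    1    1    1
  d   0    1    2    2    2    2
  c   0    1    2    2    3    3
  c   0    1    2    2    3    3
LCS length = dp[5][5] = 3

3


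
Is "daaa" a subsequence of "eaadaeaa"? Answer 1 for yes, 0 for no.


Check if "daaa" is a subsequence of "eaadaeaa"
Greedy scan:
  Position 0 ('e'): no match needed
  Position 1 ('a'): no match needed
  Position 2 ('a'): no match needed
  Position 3 ('d'): matches sub[0] = 'd'
  Position 4 ('a'): matches sub[1] = 'a'
  Position 5 ('e'): no match needed
  Position 6 ('a'): matches sub[2] = 'a'
  Position 7 ('a'): matches sub[3] = 'a'
All 4 characters matched => is a subsequence

1


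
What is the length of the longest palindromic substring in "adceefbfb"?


Input: "adceefbfb"
Checking substrings for palindromes:
  [5:8] "fbf" (len 3) => palindrome
  [6:9] "bfb" (len 3) => palindrome
  [3:5] "ee" (len 2) => palindrome
Longest palindromic substring: "fbf" with length 3

3


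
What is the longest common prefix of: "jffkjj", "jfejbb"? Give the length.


Words: jffkjj, jfejbb
  Position 0: all 'j' => match
  Position 1: all 'f' => match
  Position 2: ('f', 'e') => mismatch, stop
LCP = "jf" (length 2)

2


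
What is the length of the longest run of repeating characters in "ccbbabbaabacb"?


Input: "ccbbabbaabacb"
Scanning for longest run:
  Position 1 ('c'): continues run of 'c', length=2
  Position 2 ('b'): new char, reset run to 1
  Position 3 ('b'): continues run of 'b', length=2
  Position 4 ('a'): new char, reset run to 1
  Position 5 ('b'): new char, reset run to 1
  Position 6 ('b'): continues run of 'b', length=2
  Position 7 ('a'): new char, reset run to 1
  Position 8 ('a'): continues run of 'a', length=2
  Position 9 ('b'): new char, reset run to 1
  Position 10 ('a'): new char, reset run to 1
  Position 11 ('c'): new char, reset run to 1
  Position 12 ('b'): new char, reset run to 1
Longest run: 'c' with length 2

2


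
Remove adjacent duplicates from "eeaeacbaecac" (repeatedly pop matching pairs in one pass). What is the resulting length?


Input: eeaeacbaecac
Stack-based adjacent duplicate removal:
  Read 'e': push. Stack: e
  Read 'e': matches stack top 'e' => pop. Stack: (empty)
  Read 'a': push. Stack: a
  Read 'e': push. Stack: ae
  Read 'a': push. Stack: aea
  Read 'c': push. Stack: aeac
  Read 'b': push. Stack: aeacb
  Read 'a': push. Stack: aeacba
  Read 'e': push. Stack: aeacbae
  Read 'c': push. Stack: aeacbaec
  Read 'a': push. Stack: aeacbaeca
  Read 'c': push. Stack: aeacbaecac
Final stack: "aeacbaecac" (length 10)

10


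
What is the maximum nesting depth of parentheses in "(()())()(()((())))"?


Input: "(()())()(()((())))"
Tracking depth:
  Position 0 '(': depth becomes 1
  Position 1 '(': depth becomes 2
  Position 2 ')': depth becomes 1
  Position 3 '(': depth becomes 2
  Position 4 ')': depth becomes 1
  Position 5 ')': depth becomes 0
  Position 6 '(': depth becomes 1
  Position 7 ')': depth becomes 0
  Position 8 '(': depth becomes 1
  Position 9 '(': depth becomes 2
  Position 10 ')': depth becomes 1
  Position 11 '(': depth becomes 2
  Position 12 '(': depth becomes 3
  Position 13 '(': depth becomes 4
  Position 14 ')': depth becomes 3
  Position 15 ')': depth becomes 2
  Position 16 ')': depth becomes 1
  Position 17 ')': depth becomes 0
Maximum depth reached: 4

4


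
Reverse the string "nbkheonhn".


Input: nbkheonhn
Reading characters right to left:
  Position 8: 'n'
  Position 7: 'h'
  Position 6: 'n'
  Position 5: 'o'
  Position 4: 'e'
  Position 3: 'h'
  Position 2: 'k'
  Position 1: 'b'
  Position 0: 'n'
Reversed: nhnoehkbn

nhnoehkbn


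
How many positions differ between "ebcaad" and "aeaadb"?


Comparing "ebcaad" and "aeaadb" position by position:
  Position 0: 'e' vs 'a' => DIFFER
  Position 1: 'b' vs 'e' => DIFFER
  Position 2: 'c' vs 'a' => DIFFER
  Position 3: 'a' vs 'a' => same
  Position 4: 'a' vs 'd' => DIFFER
  Position 5: 'd' vs 'b' => DIFFER
Positions that differ: 5

5


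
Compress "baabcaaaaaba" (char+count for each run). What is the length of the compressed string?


Input: baabcaaaaaba
Runs:
  'b' x 1 => "b1"
  'a' x 2 => "a2"
  'b' x 1 => "b1"
  'c' x 1 => "c1"
  'a' x 5 => "a5"
  'b' x 1 => "b1"
  'a' x 1 => "a1"
Compressed: "b1a2b1c1a5b1a1"
Compressed length: 14

14


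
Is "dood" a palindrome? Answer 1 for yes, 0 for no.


Input: dood
Reversed: dood
  Compare pos 0 ('d') with pos 3 ('d'): match
  Compare pos 1 ('o') with pos 2 ('o'): match
Result: palindrome

1


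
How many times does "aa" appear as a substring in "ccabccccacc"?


Searching for "aa" in "ccabccccacc"
Scanning each position:
  Position 0: "cc" => no
  Position 1: "ca" => no
  Position 2: "ab" => no
  Position 3: "bc" => no
  Position 4: "cc" => no
  Position 5: "cc" => no
  Position 6: "cc" => no
  Position 7: "ca" => no
  Position 8: "ac" => no
  Position 9: "cc" => no
Total occurrences: 0

0


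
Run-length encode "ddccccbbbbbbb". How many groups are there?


Input: ddccccbbbbbbb
Scanning for consecutive runs:
  Group 1: 'd' x 2 (positions 0-1)
  Group 2: 'c' x 4 (positions 2-5)
  Group 3: 'b' x 7 (positions 6-12)
Total groups: 3

3


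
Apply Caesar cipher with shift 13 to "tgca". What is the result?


Caesar cipher: shift "tgca" by 13
  't' (pos 19) + 13 = pos 6 = 'g'
  'g' (pos 6) + 13 = pos 19 = 't'
  'c' (pos 2) + 13 = pos 15 = 'p'
  'a' (pos 0) + 13 = pos 13 = 'n'
Result: gtpn

gtpn


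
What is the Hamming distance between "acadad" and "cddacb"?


Comparing "acadad" and "cddacb" position by position:
  Position 0: 'a' vs 'c' => differ
  Position 1: 'c' vs 'd' => differ
  Position 2: 'a' vs 'd' => differ
  Position 3: 'd' vs 'a' => differ
  Position 4: 'a' vs 'c' => differ
  Position 5: 'd' vs 'b' => differ
Total differences (Hamming distance): 6

6


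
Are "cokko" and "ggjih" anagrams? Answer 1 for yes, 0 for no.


Strings: "cokko", "ggjih"
Sorted first:  ckkoo
Sorted second: gghij
Differ at position 0: 'c' vs 'g' => not anagrams

0


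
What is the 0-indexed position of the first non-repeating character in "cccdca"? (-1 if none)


Input: cccdca
Character frequencies:
  'a': 1
  'c': 4
  'd': 1
Scanning left to right for freq == 1:
  Position 0 ('c'): freq=4, skip
  Position 1 ('c'): freq=4, skip
  Position 2 ('c'): freq=4, skip
  Position 3 ('d'): unique! => answer = 3

3


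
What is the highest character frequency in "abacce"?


Input: abacce
Character counts:
  'a': 2
  'b': 1
  'c': 2
  'e': 1
Maximum frequency: 2

2


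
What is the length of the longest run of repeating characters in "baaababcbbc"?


Input: "baaababcbbc"
Scanning for longest run:
  Position 1 ('a'): new char, reset run to 1
  Position 2 ('a'): continues run of 'a', length=2
  Position 3 ('a'): continues run of 'a', length=3
  Position 4 ('b'): new char, reset run to 1
  Position 5 ('a'): new char, reset run to 1
  Position 6 ('b'): new char, reset run to 1
  Position 7 ('c'): new char, reset run to 1
  Position 8 ('b'): new char, reset run to 1
  Position 9 ('b'): continues run of 'b', length=2
  Position 10 ('c'): new char, reset run to 1
Longest run: 'a' with length 3

3


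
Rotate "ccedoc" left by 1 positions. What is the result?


Input: "ccedoc", rotate left by 1
First 1 characters: "c"
Remaining characters: "cedoc"
Concatenate remaining + first: "cedoc" + "c" = "cedocc"

cedocc


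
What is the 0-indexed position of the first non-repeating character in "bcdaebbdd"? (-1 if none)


Input: bcdaebbdd
Character frequencies:
  'a': 1
  'b': 3
  'c': 1
  'd': 3
  'e': 1
Scanning left to right for freq == 1:
  Position 0 ('b'): freq=3, skip
  Position 1 ('c'): unique! => answer = 1

1


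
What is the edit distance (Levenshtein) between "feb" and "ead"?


Computing edit distance: "feb" -> "ead"
DP table:
           e    a    d
      0    1    2    3
  f   1    1    2    3
  e   2    1    2    3
  b   3    2    2    3
Edit distance = dp[3][3] = 3

3


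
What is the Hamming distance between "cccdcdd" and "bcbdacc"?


Comparing "cccdcdd" and "bcbdacc" position by position:
  Position 0: 'c' vs 'b' => differ
  Position 1: 'c' vs 'c' => same
  Position 2: 'c' vs 'b' => differ
  Position 3: 'd' vs 'd' => same
  Position 4: 'c' vs 'a' => differ
  Position 5: 'd' vs 'c' => differ
  Position 6: 'd' vs 'c' => differ
Total differences (Hamming distance): 5

5


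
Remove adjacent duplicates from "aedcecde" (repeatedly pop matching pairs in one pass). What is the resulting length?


Input: aedcecde
Stack-based adjacent duplicate removal:
  Read 'a': push. Stack: a
  Read 'e': push. Stack: ae
  Read 'd': push. Stack: aed
  Read 'c': push. Stack: aedc
  Read 'e': push. Stack: aedce
  Read 'c': push. Stack: aedcec
  Read 'd': push. Stack: aedcecd
  Read 'e': push. Stack: aedcecde
Final stack: "aedcecde" (length 8)

8


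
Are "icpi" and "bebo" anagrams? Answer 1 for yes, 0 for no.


Strings: "icpi", "bebo"
Sorted first:  ciip
Sorted second: bbeo
Differ at position 0: 'c' vs 'b' => not anagrams

0


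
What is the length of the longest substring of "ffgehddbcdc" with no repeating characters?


Input: "ffgehddbcdc"
Sliding window (track last position of each char):
  Position 0 ('f'): window [0,0] length 1 -- new best
  Position 1 ('f'): repeat (last at 0), move window start to 1
  Position 1 ('f'): window [1,1] length 1
  Position 2 ('g'): window [1,2] length 2 -- new best
  Position 3 ('e'): window [1,3] length 3 -- new best
  Position 4 ('h'): window [1,4] length 4 -- new best
  Position 5 ('d'): window [1,5] length 5 -- new best
  Position 6 ('d'): repeat (last at 5), move window start to 6
  Position 6 ('d'): window [6,6] length 1
  Position 7 ('b'): window [6,7] length 2
  Position 8 ('c'): window [6,8] length 3
  Position 9 ('d'): repeat (last at 6), move window start to 7
  Position 9 ('d'): window [7,9] length 3
  Position 10 ('c'): repeat (last at 8), move window start to 9
  Position 10 ('c'): window [9,10] length 2
Longest substring with no repeats: "fgehd" with length 5

5


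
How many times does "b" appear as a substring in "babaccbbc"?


Searching for "b" in "babaccbbc"
Scanning each position:
  Position 0: "b" => MATCH
  Position 1: "a" => no
  Position 2: "b" => MATCH
  Position 3: "a" => no
  Position 4: "c" => no
  Position 5: "c" => no
  Position 6: "b" => MATCH
  Position 7: "b" => MATCH
  Position 8: "c" => no
Total occurrences: 4

4


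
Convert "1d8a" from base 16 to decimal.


Input: "1d8a" in base 16
Positional expansion:
  Digit '1' (value 1) x 16^3 = 4096
  Digit 'd' (value 13) x 16^2 = 3328
  Digit '8' (value 8) x 16^1 = 128
  Digit 'a' (value 10) x 16^0 = 10
Sum = 7562

7562


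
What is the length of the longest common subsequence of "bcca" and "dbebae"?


LCS of "bcca" and "dbebae"
DP table:
           d    b    e    b    a    e
      0    0    0    0    0    0    0
  b   0    0    1    1    1    1    1
  c   0    0    1    1    1    1    1
  c   0    0    1    1    1    1    1
  a   0    0    1    1    1    2    2
LCS length = dp[4][6] = 2

2


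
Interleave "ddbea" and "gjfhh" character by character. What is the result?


Interleaving "ddbea" and "gjfhh":
  Position 0: 'd' from first, 'g' from second => "dg"
  Position 1: 'd' from first, 'j' from second => "dj"
  Position 2: 'b' from first, 'f' from second => "bf"
  Position 3: 'e' from first, 'h' from second => "eh"
  Position 4: 'a' from first, 'h' from second => "ah"
Result: dgdjbfehah

dgdjbfehah


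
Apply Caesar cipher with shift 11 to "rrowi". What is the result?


Caesar cipher: shift "rrowi" by 11
  'r' (pos 17) + 11 = pos 2 = 'c'
  'r' (pos 17) + 11 = pos 2 = 'c'
  'o' (pos 14) + 11 = pos 25 = 'z'
  'w' (pos 22) + 11 = pos 7 = 'h'
  'i' (pos 8) + 11 = pos 19 = 't'
Result: cczht

cczht


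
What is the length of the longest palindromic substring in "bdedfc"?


Input: "bdedfc"
Checking substrings for palindromes:
  [1:4] "ded" (len 3) => palindrome
Longest palindromic substring: "ded" with length 3

3


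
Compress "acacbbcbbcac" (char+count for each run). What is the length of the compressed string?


Input: acacbbcbbcac
Runs:
  'a' x 1 => "a1"
  'c' x 1 => "c1"
  'a' x 1 => "a1"
  'c' x 1 => "c1"
  'b' x 2 => "b2"
  'c' x 1 => "c1"
  'b' x 2 => "b2"
  'c' x 1 => "c1"
  'a' x 1 => "a1"
  'c' x 1 => "c1"
Compressed: "a1c1a1c1b2c1b2c1a1c1"
Compressed length: 20

20


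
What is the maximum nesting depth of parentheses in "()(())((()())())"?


Input: "()(())((()())())"
Tracking depth:
  Position 0 '(': depth becomes 1
  Position 1 ')': depth becomes 0
  Position 2 '(': depth becomes 1
  Position 3 '(': depth becomes 2
  Position 4 ')': depth becomes 1
  Position 5 ')': depth becomes 0
  Position 6 '(': depth becomes 1
  Position 7 '(': depth becomes 2
  Position 8 '(': depth becomes 3
  Position 9 ')': depth becomes 2
  Position 10 '(': depth becomes 3
  Position 11 ')': depth becomes 2
  Position 12 ')': depth becomes 1
  Position 13 '(': depth becomes 2
  Position 14 ')': depth becomes 1
  Position 15 ')': depth becomes 0
Maximum depth reached: 3

3


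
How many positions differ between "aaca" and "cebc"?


Comparing "aaca" and "cebc" position by position:
  Position 0: 'a' vs 'c' => DIFFER
  Position 1: 'a' vs 'e' => DIFFER
  Position 2: 'c' vs 'b' => DIFFER
  Position 3: 'a' vs 'c' => DIFFER
Positions that differ: 4

4


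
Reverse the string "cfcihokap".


Input: cfcihokap
Reading characters right to left:
  Position 8: 'p'
  Position 7: 'a'
  Position 6: 'k'
  Position 5: 'o'
  Position 4: 'h'
  Position 3: 'i'
  Position 2: 'c'
  Position 1: 'f'
  Position 0: 'c'
Reversed: pakohicfc

pakohicfc


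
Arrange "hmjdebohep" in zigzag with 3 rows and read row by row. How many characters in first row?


Zigzag "hmjdebohep" into 3 rows:
Placing characters:
  'h' => row 0
  'm' => row 1
  'j' => row 2
  'd' => row 1
  'e' => row 0
  'b' => row 1
  'o' => row 2
  'h' => row 1
  'e' => row 0
  'p' => row 1
Rows:
  Row 0: "hee"
  Row 1: "mdbhp"
  Row 2: "jo"
First row length: 3

3


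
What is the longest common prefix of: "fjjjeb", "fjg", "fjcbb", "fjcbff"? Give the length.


Words: fjjjeb, fjg, fjcbb, fjcbff
  Position 0: all 'f' => match
  Position 1: all 'j' => match
  Position 2: ('j', 'g', 'c', 'c') => mismatch, stop
LCP = "fj" (length 2)

2


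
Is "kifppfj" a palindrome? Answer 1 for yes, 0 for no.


Input: kifppfj
Reversed: jfppfik
  Compare pos 0 ('k') with pos 6 ('j'): MISMATCH
  Compare pos 1 ('i') with pos 5 ('f'): MISMATCH
  Compare pos 2 ('f') with pos 4 ('p'): MISMATCH
Result: not a palindrome

0


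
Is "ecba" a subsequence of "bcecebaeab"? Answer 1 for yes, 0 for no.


Check if "ecba" is a subsequence of "bcecebaeab"
Greedy scan:
  Position 0 ('b'): no match needed
  Position 1 ('c'): no match needed
  Position 2 ('e'): matches sub[0] = 'e'
  Position 3 ('c'): matches sub[1] = 'c'
  Position 4 ('e'): no match needed
  Position 5 ('b'): matches sub[2] = 'b'
  Position 6 ('a'): matches sub[3] = 'a'
  Position 7 ('e'): no match needed
  Position 8 ('a'): no match needed
  Position 9 ('b'): no match needed
All 4 characters matched => is a subsequence

1


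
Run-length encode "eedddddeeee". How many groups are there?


Input: eedddddeeee
Scanning for consecutive runs:
  Group 1: 'e' x 2 (positions 0-1)
  Group 2: 'd' x 5 (positions 2-6)
  Group 3: 'e' x 4 (positions 7-10)
Total groups: 3

3


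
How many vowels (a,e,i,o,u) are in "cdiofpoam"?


Input: cdiofpoam
Checking each character:
  'c' at position 0: consonant
  'd' at position 1: consonant
  'i' at position 2: vowel (running total: 1)
  'o' at position 3: vowel (running total: 2)
  'f' at position 4: consonant
  'p' at position 5: consonant
  'o' at position 6: vowel (running total: 3)
  'a' at position 7: vowel (running total: 4)
  'm' at position 8: consonant
Total vowels: 4

4


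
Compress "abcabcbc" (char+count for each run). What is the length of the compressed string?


Input: abcabcbc
Runs:
  'a' x 1 => "a1"
  'b' x 1 => "b1"
  'c' x 1 => "c1"
  'a' x 1 => "a1"
  'b' x 1 => "b1"
  'c' x 1 => "c1"
  'b' x 1 => "b1"
  'c' x 1 => "c1"
Compressed: "a1b1c1a1b1c1b1c1"
Compressed length: 16

16


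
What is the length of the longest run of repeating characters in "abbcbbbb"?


Input: "abbcbbbb"
Scanning for longest run:
  Position 1 ('b'): new char, reset run to 1
  Position 2 ('b'): continues run of 'b', length=2
  Position 3 ('c'): new char, reset run to 1
  Position 4 ('b'): new char, reset run to 1
  Position 5 ('b'): continues run of 'b', length=2
  Position 6 ('b'): continues run of 'b', length=3
  Position 7 ('b'): continues run of 'b', length=4
Longest run: 'b' with length 4

4


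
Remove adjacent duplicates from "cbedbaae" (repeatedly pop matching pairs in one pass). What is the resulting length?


Input: cbedbaae
Stack-based adjacent duplicate removal:
  Read 'c': push. Stack: c
  Read 'b': push. Stack: cb
  Read 'e': push. Stack: cbe
  Read 'd': push. Stack: cbed
  Read 'b': push. Stack: cbedb
  Read 'a': push. Stack: cbedba
  Read 'a': matches stack top 'a' => pop. Stack: cbedb
  Read 'e': push. Stack: cbedbe
Final stack: "cbedbe" (length 6)

6


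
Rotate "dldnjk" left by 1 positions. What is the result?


Input: "dldnjk", rotate left by 1
First 1 characters: "d"
Remaining characters: "ldnjk"
Concatenate remaining + first: "ldnjk" + "d" = "ldnjkd"

ldnjkd


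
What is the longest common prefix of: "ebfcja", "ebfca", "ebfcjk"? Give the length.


Words: ebfcja, ebfca, ebfcjk
  Position 0: all 'e' => match
  Position 1: all 'b' => match
  Position 2: all 'f' => match
  Position 3: all 'c' => match
  Position 4: ('j', 'a', 'j') => mismatch, stop
LCP = "ebfc" (length 4)

4


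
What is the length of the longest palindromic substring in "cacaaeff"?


Input: "cacaaeff"
Checking substrings for palindromes:
  [0:3] "cac" (len 3) => palindrome
  [1:4] "aca" (len 3) => palindrome
  [3:5] "aa" (len 2) => palindrome
  [6:8] "ff" (len 2) => palindrome
Longest palindromic substring: "cac" with length 3

3


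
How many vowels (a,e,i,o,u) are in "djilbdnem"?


Input: djilbdnem
Checking each character:
  'd' at position 0: consonant
  'j' at position 1: consonant
  'i' at position 2: vowel (running total: 1)
  'l' at position 3: consonant
  'b' at position 4: consonant
  'd' at position 5: consonant
  'n' at position 6: consonant
  'e' at position 7: vowel (running total: 2)
  'm' at position 8: consonant
Total vowels: 2

2


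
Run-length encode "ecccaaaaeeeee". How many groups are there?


Input: ecccaaaaeeeee
Scanning for consecutive runs:
  Group 1: 'e' x 1 (positions 0-0)
  Group 2: 'c' x 3 (positions 1-3)
  Group 3: 'a' x 4 (positions 4-7)
  Group 4: 'e' x 5 (positions 8-12)
Total groups: 4

4


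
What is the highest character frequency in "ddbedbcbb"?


Input: ddbedbcbb
Character counts:
  'b': 4
  'c': 1
  'd': 3
  'e': 1
Maximum frequency: 4

4


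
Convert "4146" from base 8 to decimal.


Input: "4146" in base 8
Positional expansion:
  Digit '4' (value 4) x 8^3 = 2048
  Digit '1' (value 1) x 8^2 = 64
  Digit '4' (value 4) x 8^1 = 32
  Digit '6' (value 6) x 8^0 = 6
Sum = 2150

2150


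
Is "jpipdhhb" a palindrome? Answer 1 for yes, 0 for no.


Input: jpipdhhb
Reversed: bhhdpipj
  Compare pos 0 ('j') with pos 7 ('b'): MISMATCH
  Compare pos 1 ('p') with pos 6 ('h'): MISMATCH
  Compare pos 2 ('i') with pos 5 ('h'): MISMATCH
  Compare pos 3 ('p') with pos 4 ('d'): MISMATCH
Result: not a palindrome

0


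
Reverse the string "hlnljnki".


Input: hlnljnki
Reading characters right to left:
  Position 7: 'i'
  Position 6: 'k'
  Position 5: 'n'
  Position 4: 'j'
  Position 3: 'l'
  Position 2: 'n'
  Position 1: 'l'
  Position 0: 'h'
Reversed: iknjlnlh

iknjlnlh


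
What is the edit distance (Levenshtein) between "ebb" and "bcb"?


Computing edit distance: "ebb" -> "bcb"
DP table:
           b    c    b
      0    1    2    3
  e   1    1    2    3
  b   2    1    2    2
  b   3    2    2    2
Edit distance = dp[3][3] = 2

2


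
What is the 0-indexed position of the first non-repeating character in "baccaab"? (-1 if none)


Input: baccaab
Character frequencies:
  'a': 3
  'b': 2
  'c': 2
Scanning left to right for freq == 1:
  Position 0 ('b'): freq=2, skip
  Position 1 ('a'): freq=3, skip
  Position 2 ('c'): freq=2, skip
  Position 3 ('c'): freq=2, skip
  Position 4 ('a'): freq=3, skip
  Position 5 ('a'): freq=3, skip
  Position 6 ('b'): freq=2, skip
  No unique character found => answer = -1

-1


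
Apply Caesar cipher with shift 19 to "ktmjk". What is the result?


Caesar cipher: shift "ktmjk" by 19
  'k' (pos 10) + 19 = pos 3 = 'd'
  't' (pos 19) + 19 = pos 12 = 'm'
  'm' (pos 12) + 19 = pos 5 = 'f'
  'j' (pos 9) + 19 = pos 2 = 'c'
  'k' (pos 10) + 19 = pos 3 = 'd'
Result: dmfcd

dmfcd


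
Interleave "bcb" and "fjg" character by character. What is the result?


Interleaving "bcb" and "fjg":
  Position 0: 'b' from first, 'f' from second => "bf"
  Position 1: 'c' from first, 'j' from second => "cj"
  Position 2: 'b' from first, 'g' from second => "bg"
Result: bfcjbg

bfcjbg


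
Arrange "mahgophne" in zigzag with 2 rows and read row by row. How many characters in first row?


Zigzag "mahgophne" into 2 rows:
Placing characters:
  'm' => row 0
  'a' => row 1
  'h' => row 0
  'g' => row 1
  'o' => row 0
  'p' => row 1
  'h' => row 0
  'n' => row 1
  'e' => row 0
Rows:
  Row 0: "mhohe"
  Row 1: "agpn"
First row length: 5

5


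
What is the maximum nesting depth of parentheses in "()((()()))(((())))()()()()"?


Input: "()((()()))(((())))()()()()"
Tracking depth:
  Position 0 '(': depth becomes 1
  Position 1 ')': depth becomes 0
  Position 2 '(': depth becomes 1
  Position 3 '(': depth becomes 2
  Position 4 '(': depth becomes 3
  Position 5 ')': depth becomes 2
  Position 6 '(': depth becomes 3
  Position 7 ')': depth becomes 2
  Position 8 ')': depth becomes 1
  Position 9 ')': depth becomes 0
  Position 10 '(': depth becomes 1
  Position 11 '(': depth becomes 2
  Position 12 '(': depth becomes 3
  Position 13 '(': depth becomes 4
  Position 14 ')': depth becomes 3
  Position 15 ')': depth becomes 2
  Position 16 ')': depth becomes 1
  Position 17 ')': depth becomes 0
  Position 18 '(': depth becomes 1
  Position 19 ')': depth becomes 0
  Position 20 '(': depth becomes 1
  Position 21 ')': depth becomes 0
  Position 22 '(': depth becomes 1
  Position 23 ')': depth becomes 0
  Position 24 '(': depth becomes 1
  Position 25 ')': depth becomes 0
Maximum depth reached: 4

4


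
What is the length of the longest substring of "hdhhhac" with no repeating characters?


Input: "hdhhhac"
Sliding window (track last position of each char):
  Position 0 ('h'): window [0,0] length 1 -- new best
  Position 1 ('d'): window [0,1] length 2 -- new best
  Position 2 ('h'): repeat (last at 0), move window start to 1
  Position 2 ('h'): window [1,2] length 2
  Position 3 ('h'): repeat (last at 2), move window start to 3
  Position 3 ('h'): window [3,3] length 1
  Position 4 ('h'): repeat (last at 3), move window start to 4
  Position 4 ('h'): window [4,4] length 1
  Position 5 ('a'): window [4,5] length 2
  Position 6 ('c'): window [4,6] length 3 -- new best
Longest substring with no repeats: "hac" with length 3

3


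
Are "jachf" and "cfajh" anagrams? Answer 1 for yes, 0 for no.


Strings: "jachf", "cfajh"
Sorted first:  acfhj
Sorted second: acfhj
Sorted forms match => anagrams

1


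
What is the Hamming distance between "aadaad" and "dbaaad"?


Comparing "aadaad" and "dbaaad" position by position:
  Position 0: 'a' vs 'd' => differ
  Position 1: 'a' vs 'b' => differ
  Position 2: 'd' vs 'a' => differ
  Position 3: 'a' vs 'a' => same
  Position 4: 'a' vs 'a' => same
  Position 5: 'd' vs 'd' => same
Total differences (Hamming distance): 3

3


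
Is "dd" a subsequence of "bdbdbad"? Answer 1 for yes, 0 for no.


Check if "dd" is a subsequence of "bdbdbad"
Greedy scan:
  Position 0 ('b'): no match needed
  Position 1 ('d'): matches sub[0] = 'd'
  Position 2 ('b'): no match needed
  Position 3 ('d'): matches sub[1] = 'd'
  Position 4 ('b'): no match needed
  Position 5 ('a'): no match needed
  Position 6 ('d'): no match needed
All 2 characters matched => is a subsequence

1


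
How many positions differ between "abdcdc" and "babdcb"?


Comparing "abdcdc" and "babdcb" position by position:
  Position 0: 'a' vs 'b' => DIFFER
  Position 1: 'b' vs 'a' => DIFFER
  Position 2: 'd' vs 'b' => DIFFER
  Position 3: 'c' vs 'd' => DIFFER
  Position 4: 'd' vs 'c' => DIFFER
  Position 5: 'c' vs 'b' => DIFFER
Positions that differ: 6

6
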